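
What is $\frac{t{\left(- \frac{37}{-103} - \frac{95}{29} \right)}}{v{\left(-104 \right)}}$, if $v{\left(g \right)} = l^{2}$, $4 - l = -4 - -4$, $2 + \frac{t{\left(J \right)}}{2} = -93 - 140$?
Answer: $- \frac{235}{8} \approx -29.375$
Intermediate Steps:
$t{\left(J \right)} = -470$ ($t{\left(J \right)} = -4 + 2 \left(-93 - 140\right) = -4 + 2 \left(-233\right) = -4 - 466 = -470$)
$l = 4$ ($l = 4 - \left(-4 - -4\right) = 4 - \left(-4 + 4\right) = 4 - 0 = 4 + 0 = 4$)
$v{\left(g \right)} = 16$ ($v{\left(g \right)} = 4^{2} = 16$)
$\frac{t{\left(- \frac{37}{-103} - \frac{95}{29} \right)}}{v{\left(-104 \right)}} = - \frac{470}{16} = \left(-470\right) \frac{1}{16} = - \frac{235}{8}$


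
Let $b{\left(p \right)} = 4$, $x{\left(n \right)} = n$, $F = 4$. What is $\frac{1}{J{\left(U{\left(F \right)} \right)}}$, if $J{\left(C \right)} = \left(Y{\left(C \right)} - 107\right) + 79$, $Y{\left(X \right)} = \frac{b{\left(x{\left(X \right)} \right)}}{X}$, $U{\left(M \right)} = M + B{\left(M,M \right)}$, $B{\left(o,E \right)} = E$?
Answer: $- \frac{2}{55} \approx -0.036364$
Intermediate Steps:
$U{\left(M \right)} = 2 M$ ($U{\left(M \right)} = M + M = 2 M$)
$Y{\left(X \right)} = \frac{4}{X}$
$J{\left(C \right)} = -28 + \frac{4}{C}$ ($J{\left(C \right)} = \left(\frac{4}{C} - 107\right) + 79 = \left(-107 + \frac{4}{C}\right) + 79 = -28 + \frac{4}{C}$)
$\frac{1}{J{\left(U{\left(F \right)} \right)}} = \frac{1}{-28 + \frac{4}{2 \cdot 4}} = \frac{1}{-28 + \frac{4}{8}} = \frac{1}{-28 + 4 \cdot \frac{1}{8}} = \frac{1}{-28 + \frac{1}{2}} = \frac{1}{- \frac{55}{2}} = - \frac{2}{55}$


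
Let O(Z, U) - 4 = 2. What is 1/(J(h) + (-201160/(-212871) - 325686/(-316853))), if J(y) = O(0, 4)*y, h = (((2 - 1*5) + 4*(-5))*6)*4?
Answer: -67448814963/223257407903470 ≈ -0.00030211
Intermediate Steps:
O(Z, U) = 6 (O(Z, U) = 4 + 2 = 6)
h = -552 (h = (((2 - 5) - 20)*6)*4 = ((-3 - 20)*6)*4 = -23*6*4 = -138*4 = -552)
J(y) = 6*y
1/(J(h) + (-201160/(-212871) - 325686/(-316853))) = 1/(6*(-552) + (-201160/(-212871) - 325686/(-316853))) = 1/(-3312 + (-201160*(-1/212871) - 325686*(-1/316853))) = 1/(-3312 + (201160/212871 + 325686/316853)) = 1/(-3312 + 133067253986/67448814963) = 1/(-223257407903470/67448814963) = -67448814963/223257407903470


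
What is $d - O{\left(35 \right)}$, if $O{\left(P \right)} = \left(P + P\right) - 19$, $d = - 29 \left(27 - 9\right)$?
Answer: $-573$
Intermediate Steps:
$d = -522$ ($d = \left(-29\right) 18 = -522$)
$O{\left(P \right)} = -19 + 2 P$ ($O{\left(P \right)} = 2 P - 19 = -19 + 2 P$)
$d - O{\left(35 \right)} = -522 - \left(-19 + 2 \cdot 35\right) = -522 - \left(-19 + 70\right) = -522 - 51 = -573$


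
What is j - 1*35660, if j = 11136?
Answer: -24524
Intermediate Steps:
j - 1*35660 = 11136 - 1*35660 = 11136 - 35660 = -24524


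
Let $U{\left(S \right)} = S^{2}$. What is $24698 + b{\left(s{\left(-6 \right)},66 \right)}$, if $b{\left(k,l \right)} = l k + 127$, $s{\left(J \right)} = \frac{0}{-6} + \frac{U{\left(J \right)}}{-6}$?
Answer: $24429$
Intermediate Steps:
$s{\left(J \right)} = - \frac{J^{2}}{6}$ ($s{\left(J \right)} = \frac{0}{-6} + \frac{J^{2}}{-6} = 0 \left(- \frac{1}{6}\right) + J^{2} \left(- \frac{1}{6}\right) = 0 - \frac{J^{2}}{6} = - \frac{J^{2}}{6}$)
$b{\left(k,l \right)} = 127 + k l$ ($b{\left(k,l \right)} = k l + 127 = 127 + k l$)
$24698 + b{\left(s{\left(-6 \right)},66 \right)} = 24698 + \left(127 + - \frac{\left(-6\right)^{2}}{6} \cdot 66\right) = 24698 + \left(127 + \left(- \frac{1}{6}\right) 36 \cdot 66\right) = 24698 + \left(127 - 396\right) = 24698 - 269 = 24429$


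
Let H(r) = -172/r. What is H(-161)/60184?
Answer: 43/2422406 ≈ 1.7751e-5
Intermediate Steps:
H(-161)/60184 = -172/(-161)/60184 = -172*(-1/161)*(1/60184) = (172/161)*(1/60184) = 43/2422406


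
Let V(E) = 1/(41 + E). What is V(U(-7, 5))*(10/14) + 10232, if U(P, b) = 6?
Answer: 3366333/329 ≈ 10232.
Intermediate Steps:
V(U(-7, 5))*(10/14) + 10232 = (10/14)/(41 + 6) + 10232 = (10*(1/14))/47 + 10232 = (1/47)*(5/7) + 10232 = 5/329 + 10232 = 3366333/329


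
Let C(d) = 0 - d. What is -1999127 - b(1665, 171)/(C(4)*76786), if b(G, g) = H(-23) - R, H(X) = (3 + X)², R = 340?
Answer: -153504965807/76786 ≈ -1.9991e+6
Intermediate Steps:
C(d) = -d
b(G, g) = 60 (b(G, g) = (3 - 23)² - 1*340 = (-20)² - 340 = 400 - 340 = 60)
-1999127 - b(1665, 171)/(C(4)*76786) = -1999127 - 60/(-1*4*76786) = -1999127 - 60/((-4*76786)) = -1999127 - 60/(-307144) = -1999127 - 60*(-1)/307144 = -1999127 - 1*(-15/76786) = -1999127 + 15/76786 = -153504965807/76786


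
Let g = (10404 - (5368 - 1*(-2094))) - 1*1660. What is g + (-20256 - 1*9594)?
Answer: -28568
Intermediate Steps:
g = 1282 (g = (10404 - (5368 + 2094)) - 1660 = (10404 - 1*7462) - 1660 = (10404 - 7462) - 1660 = 2942 - 1660 = 1282)
g + (-20256 - 1*9594) = 1282 + (-20256 - 1*9594) = 1282 + (-20256 - 9594) = 1282 - 29850 = -28568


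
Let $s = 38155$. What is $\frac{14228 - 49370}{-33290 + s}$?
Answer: $- \frac{35142}{4865} \approx -7.2234$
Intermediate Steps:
$\frac{14228 - 49370}{-33290 + s} = \frac{14228 - 49370}{-33290 + 38155} = - \frac{35142}{4865}$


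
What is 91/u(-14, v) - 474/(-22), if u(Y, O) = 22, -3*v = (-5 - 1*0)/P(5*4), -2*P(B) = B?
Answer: 565/22 ≈ 25.682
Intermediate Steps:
P(B) = -B/2
v = -1/6 (v = -(-5 - 1*0)/(3*((-5*4/2))) = -(-5 + 0)/(3*((-1/2*20))) = -(-5)/(3*(-10)) = -(-5)*(-1)/(3*10) = -1/3*1/2 = -1/6 ≈ -0.16667)
91/u(-14, v) - 474/(-22) = 91/22 - 474/(-22) = 91*(1/22) - 474*(-1/22) = 91/22 + 237/11 = 565/22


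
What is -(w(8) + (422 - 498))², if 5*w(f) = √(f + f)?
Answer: -141376/25 ≈ -5655.0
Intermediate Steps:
w(f) = √2*√f/5 (w(f) = √(f + f)/5 = √(2*f)/5 = (√2*√f)/5 = √2*√f/5)
-(w(8) + (422 - 498))² = -(√2*√8/5 + (422 - 498))² = -(√2*(2*√2)/5 - 76)² = -(⅘ - 76)² = -(-376/5)² = -1*141376/25 = -141376/25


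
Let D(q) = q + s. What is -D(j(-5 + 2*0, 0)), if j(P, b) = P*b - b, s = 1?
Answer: -1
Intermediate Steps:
j(P, b) = -b + P*b
D(q) = 1 + q (D(q) = q + 1 = 1 + q)
-D(j(-5 + 2*0, 0)) = -(1 + 0*(-1 + (-5 + 2*0))) = -(1 + 0*(-1 + (-5 + 0))) = -(1 + 0*(-1 - 5)) = -(1 + 0*(-6)) = -(1 + 0) = -1*1 = -1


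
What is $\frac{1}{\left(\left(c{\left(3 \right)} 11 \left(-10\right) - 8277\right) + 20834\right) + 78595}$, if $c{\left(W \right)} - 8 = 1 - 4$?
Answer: $\frac{1}{90602} \approx 1.1037 \cdot 10^{-5}$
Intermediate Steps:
$c{\left(W \right)} = 5$ ($c{\left(W \right)} = 8 + \left(1 - 4\right) = 8 - 3 = 5$)
$\frac{1}{\left(\left(c{\left(3 \right)} 11 \left(-10\right) - 8277\right) + 20834\right) + 78595} = \frac{1}{\left(\left(5 \cdot 11 \left(-10\right) - 8277\right) + 20834\right) + 78595} = \frac{1}{\left(\left(55 \left(-10\right) - 8277\right) + 20834\right) + 78595} = \frac{1}{\left(\left(-550 - 8277\right) + 20834\right) + 78595} = \frac{1}{\left(-8827 + 20834\right) + 78595} = \frac{1}{12007 + 78595} = \frac{1}{90602}$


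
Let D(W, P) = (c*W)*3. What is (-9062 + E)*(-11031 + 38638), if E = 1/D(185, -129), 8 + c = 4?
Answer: -555387715087/2220 ≈ -2.5017e+8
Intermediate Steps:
c = -4 (c = -8 + 4 = -4)
D(W, P) = -12*W (D(W, P) = -4*W*3 = -12*W)
E = -1/2220 (E = 1/(-12*185) = 1/(-2220) = -1/2220 ≈ -0.00045045)
(-9062 + E)*(-11031 + 38638) = (-9062 - 1/2220)*(-11031 + 38638) = -20117641/2220*27607 = -555387715087/2220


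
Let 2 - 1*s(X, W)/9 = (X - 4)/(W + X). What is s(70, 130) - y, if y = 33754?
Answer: -3373897/100 ≈ -33739.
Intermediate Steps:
s(X, W) = 18 - 9*(-4 + X)/(W + X) (s(X, W) = 18 - 9*(X - 4)/(W + X) = 18 - 9*(-4 + X)/(W + X))
s(70, 130) - y = 9*(4 + 70 + 2*130)/(130 + 70) - 1*33754 = 9*(4 + 70 + 260)/200 - 33754 = 9*(1/200)*334 - 33754 = 1503/100 - 33754 = -3373897/100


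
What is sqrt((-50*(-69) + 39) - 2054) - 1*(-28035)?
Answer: 28035 + sqrt(1435) ≈ 28073.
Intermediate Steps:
sqrt((-50*(-69) + 39) - 2054) - 1*(-28035) = sqrt((3450 + 39) - 2054) + 28035 = sqrt(3489 - 2054) + 28035 = sqrt(1435) + 28035 = 28035 + sqrt(1435)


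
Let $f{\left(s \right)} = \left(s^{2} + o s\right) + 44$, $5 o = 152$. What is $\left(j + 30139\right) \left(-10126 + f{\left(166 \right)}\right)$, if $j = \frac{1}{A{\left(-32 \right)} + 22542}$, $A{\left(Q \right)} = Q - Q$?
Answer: $\frac{12750174793013}{18785} \approx 6.7874 \cdot 10^{8}$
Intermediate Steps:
$o = \frac{152}{5}$ ($o = \frac{1}{5} \cdot 152 = \frac{152}{5} \approx 30.4$)
$A{\left(Q \right)} = 0$
$f{\left(s \right)} = 44 + s^{2} + \frac{152 s}{5}$ ($f{\left(s \right)} = \left(s^{2} + \frac{152 s}{5}\right) + 44 = 44 + s^{2} + \frac{152 s}{5}$)
$j = \frac{1}{22542}$ ($j = \frac{1}{0 + 22542} = \frac{1}{22542} \approx 4.4362 \cdot 10^{-5}$)
$\left(j + 30139\right) \left(-10126 + f{\left(166 \right)}\right) = \left(\frac{1}{22542} + 30139\right) \left(-10126 + \left(44 + 166^{2} + \frac{152}{5} \cdot 166\right)\right) = \frac{679393339 \left(-10126 + \left(44 + 27556 + \frac{25232}{5}\right)\right)}{22542} = \frac{679393339 \left(-10126 + \frac{163232}{5}\right)}{22542} = \frac{679393339}{22542} \cdot \frac{112602}{5} = \frac{12750174793013}{18785}$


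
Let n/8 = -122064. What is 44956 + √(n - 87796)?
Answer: 44956 + 2*I*√266077 ≈ 44956.0 + 1031.7*I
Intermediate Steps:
n = -976512 (n = 8*(-122064) = -976512)
44956 + √(n - 87796) = 44956 + √(-976512 - 87796) = 44956 + √(-1064308) = 44956 + 2*I*√266077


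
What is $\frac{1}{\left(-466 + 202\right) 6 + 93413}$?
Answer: $\frac{1}{91829} \approx 1.089 \cdot 10^{-5}$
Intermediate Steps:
$\frac{1}{\left(-466 + 202\right) 6 + 93413} = \frac{1}{\left(-264\right) 6 + 93413} = \frac{1}{-1584 + 93413} = \frac{1}{91829}$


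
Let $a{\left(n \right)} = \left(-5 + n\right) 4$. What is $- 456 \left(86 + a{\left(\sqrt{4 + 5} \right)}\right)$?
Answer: $-35568$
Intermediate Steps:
$a{\left(n \right)} = -20 + 4 n$
$- 456 \left(86 + a{\left(\sqrt{4 + 5} \right)}\right) = - 456 \left(86 - \left(20 - 4 \sqrt{4 + 5}\right)\right) = - 456 \left(86 - \left(20 - 4 \sqrt{9}\right)\right) = - 456 \left(86 + \left(-20 + 4 \cdot 3\right)\right) = - 456 \left(86 + \left(-20 + 12\right)\right) = - 456 \left(86 - 8\right) = \left(-456\right) 78 = -35568$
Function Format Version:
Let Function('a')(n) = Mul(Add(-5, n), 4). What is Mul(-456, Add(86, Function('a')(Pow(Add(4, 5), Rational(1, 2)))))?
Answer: -35568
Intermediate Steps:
Function('a')(n) = Add(-20, Mul(4, n))
Mul(-456, Add(86, Function('a')(Pow(Add(4, 5), Rational(1, 2))))) = Mul(-456, Add(86, Add(-20, Mul(4, Pow(Add(4, 5), Rational(1, 2)))))) = Mul(-456, Add(86, Add(-20, Mul(4, Pow(9, Rational(1, 2)))))) = Mul(-456, Add(86, Add(-20, Mul(4, 3)))) = Mul(-456, Add(86, Add(-20, 12))) = Mul(-456, Add(86, -8)) = Mul(-456, 78) = -35568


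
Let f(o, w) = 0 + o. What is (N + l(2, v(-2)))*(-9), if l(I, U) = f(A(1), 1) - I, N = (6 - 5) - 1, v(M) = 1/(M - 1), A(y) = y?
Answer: 9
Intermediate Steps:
f(o, w) = o
v(M) = 1/(-1 + M)
N = 0 (N = 1 - 1 = 0)
l(I, U) = 1 - I
(N + l(2, v(-2)))*(-9) = (0 + (1 - 1*2))*(-9) = (0 + (1 - 2))*(-9) = (0 - 1)*(-9) = -1*(-9) = 9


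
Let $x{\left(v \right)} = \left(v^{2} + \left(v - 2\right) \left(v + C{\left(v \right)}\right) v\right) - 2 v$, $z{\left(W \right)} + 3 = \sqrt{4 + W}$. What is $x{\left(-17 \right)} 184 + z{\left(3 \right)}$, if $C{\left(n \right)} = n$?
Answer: $-1961259 + \sqrt{7} \approx -1.9613 \cdot 10^{6}$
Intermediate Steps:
$z{\left(W \right)} = -3 + \sqrt{4 + W}$
$x{\left(v \right)} = v^{2} - 2 v + 2 v^{2} \left(-2 + v\right)$ ($x{\left(v \right)} = \left(v^{2} + \left(v - 2\right) \left(v + v\right) v\right) - 2 v = \left(v^{2} + \left(-2 + v\right) 2 v v\right) - 2 v = \left(v^{2} + 2 v \left(-2 + v\right) v\right) - 2 v = \left(v^{2} + 2 v^{2} \left(-2 + v\right)\right) - 2 v = v^{2} - 2 v + 2 v^{2} \left(-2 + v\right)$)
$x{\left(-17 \right)} 184 + z{\left(3 \right)} = - 17 \left(-2 - -51 + 2 \left(-17\right)^{2}\right) 184 - \left(3 - \sqrt{4 + 3}\right) = - 17 \left(-2 + 51 + 2 \cdot 289\right) 184 - \left(3 - \sqrt{7}\right) = - 17 \left(-2 + 51 + 578\right) 184 - \left(3 - \sqrt{7}\right) = \left(-17\right) 627 \cdot 184 - \left(3 - \sqrt{7}\right) = \left(-10659\right) 184 - \left(3 - \sqrt{7}\right) = -1961256 - \left(3 - \sqrt{7}\right) = -1961259 + \sqrt{7}$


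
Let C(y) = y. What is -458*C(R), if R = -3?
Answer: 1374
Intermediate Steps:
-458*C(R) = -458*(-3) = 1374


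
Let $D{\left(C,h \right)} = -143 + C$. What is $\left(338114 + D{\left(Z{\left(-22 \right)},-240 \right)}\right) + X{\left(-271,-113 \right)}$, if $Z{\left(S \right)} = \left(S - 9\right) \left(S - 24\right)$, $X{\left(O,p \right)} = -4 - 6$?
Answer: $339387$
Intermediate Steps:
$X{\left(O,p \right)} = -10$ ($X{\left(O,p \right)} = -4 - 6 = -10$)
$Z{\left(S \right)} = \left(-24 + S\right) \left(-9 + S\right)$ ($Z{\left(S \right)} = \left(-9 + S\right) \left(-24 + S\right) = \left(-24 + S\right) \left(-9 + S\right)$)
$\left(338114 + D{\left(Z{\left(-22 \right)},-240 \right)}\right) + X{\left(-271,-113 \right)} = \left(338114 + \left(-143 + \left(216 + \left(-22\right)^{2} - -726\right)\right)\right) - 10 = \left(338114 + \left(-143 + \left(216 + 484 + 726\right)\right)\right) - 10 = \left(338114 + \left(-143 + 1426\right)\right) - 10 = \left(338114 + 1283\right) - 10 = 339397 - 10 = 339387$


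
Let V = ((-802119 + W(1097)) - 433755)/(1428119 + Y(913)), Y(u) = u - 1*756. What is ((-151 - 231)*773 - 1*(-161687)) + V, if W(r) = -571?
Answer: -190817481769/1428276 ≈ -1.3360e+5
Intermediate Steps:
Y(u) = -756 + u (Y(u) = u - 756 = -756 + u)
V = -1236445/1428276 (V = ((-802119 - 571) - 433755)/(1428119 + (-756 + 913)) = (-802690 - 433755)/(1428119 + 157) = -1236445/1428276 ≈ -0.86569)
((-151 - 231)*773 - 1*(-161687)) + V = ((-151 - 231)*773 - 1*(-161687)) - 1236445/1428276 = (-382*773 + 161687) - 1236445/1428276 = (-295286 + 161687) - 1236445/1428276 = -133599 - 1236445/1428276 = -190817481769/1428276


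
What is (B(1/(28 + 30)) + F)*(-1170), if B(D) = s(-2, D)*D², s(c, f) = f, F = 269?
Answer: -30703800465/97556 ≈ -3.1473e+5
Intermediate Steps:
B(D) = D³ (B(D) = D*D² = D³)
(B(1/(28 + 30)) + F)*(-1170) = ((1/(28 + 30))³ + 269)*(-1170) = ((1/58)³ + 269)*(-1170) = (1/195112 + 269)*(-1170) = (52485129/195112)*(-1170) = -30703800465/97556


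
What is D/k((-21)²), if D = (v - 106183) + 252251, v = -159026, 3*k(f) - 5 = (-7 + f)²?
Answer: -12958/62787 ≈ -0.20638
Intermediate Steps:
k(f) = 5/3 + (-7 + f)²/3
D = -12958 (D = (-159026 - 106183) + 252251 = -265209 + 252251 = -12958)
D/k((-21)²) = -12958/(5/3 + (-7 + (-21)²)²/3) = -12958/(5/3 + (-7 + 441)²/3) = -12958/(5/3 + (⅓)*434²) = -12958/(5/3 + (⅓)*188356) = -12958/(5/3 + 188356/3) = -12958/62787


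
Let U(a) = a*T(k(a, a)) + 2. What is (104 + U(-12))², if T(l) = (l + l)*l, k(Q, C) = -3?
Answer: 12100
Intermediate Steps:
T(l) = 2*l² (T(l) = (2*l)*l = 2*l²)
U(a) = 2 + 18*a (U(a) = a*(2*(-3)²) + 2 = a*(2*9) + 2 = a*18 + 2 = 18*a + 2 = 2 + 18*a)
(104 + U(-12))² = (104 + (2 + 18*(-12)))² = (104 + (2 - 216))² = (104 - 214)² = (-110)² = 12100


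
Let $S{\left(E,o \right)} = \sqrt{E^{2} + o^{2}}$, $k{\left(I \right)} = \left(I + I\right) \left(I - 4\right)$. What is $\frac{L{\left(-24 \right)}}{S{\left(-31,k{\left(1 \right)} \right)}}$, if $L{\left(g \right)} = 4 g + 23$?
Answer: $- \frac{73 \sqrt{997}}{997} \approx -2.3119$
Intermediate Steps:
$L{\left(g \right)} = 23 + 4 g$
$k{\left(I \right)} = 2 I \left(-4 + I\right)$
$\frac{L{\left(-24 \right)}}{S{\left(-31,k{\left(1 \right)} \right)}} = \frac{23 + 4 \left(-24\right)}{\sqrt{\left(-31\right)^{2} + \left(2 \cdot 1 \left(-4 + 1\right)\right)^{2}}} = \frac{23 - 96}{\sqrt{961 + \left(2 \cdot 1 \left(-3\right)\right)^{2}}} = - \frac{73}{\sqrt{961 + \left(-6\right)^{2}}} = - \frac{73}{\sqrt{961 + 36}} = - \frac{73}{\sqrt{997}} = - 73 \frac{\sqrt{997}}{997} = - \frac{73 \sqrt{997}}{997}$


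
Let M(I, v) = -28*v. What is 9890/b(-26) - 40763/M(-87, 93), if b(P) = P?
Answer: -12346861/33852 ≈ -364.73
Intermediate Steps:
9890/b(-26) - 40763/M(-87, 93) = 9890/(-26) - 40763/((-28*93)) = 9890*(-1/26) - 40763/(-2604) = -4945/13 - 40763*(-1/2604) = -4945/13 + 40763/2604 = -12346861/33852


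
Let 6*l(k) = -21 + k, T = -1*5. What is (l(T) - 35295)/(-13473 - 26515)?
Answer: 4073/4614 ≈ 0.88275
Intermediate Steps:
T = -5
l(k) = -7/2 + k/6 (l(k) = (-21 + k)/6 = -7/2 + k/6)
(l(T) - 35295)/(-13473 - 26515) = ((-7/2 + (⅙)*(-5)) - 35295)/(-13473 - 26515) = ((-7/2 - ⅚) - 35295)/(-39988) = (-13/3 - 35295)*(-1/39988) = -105898/3*(-1/39988) = 4073/4614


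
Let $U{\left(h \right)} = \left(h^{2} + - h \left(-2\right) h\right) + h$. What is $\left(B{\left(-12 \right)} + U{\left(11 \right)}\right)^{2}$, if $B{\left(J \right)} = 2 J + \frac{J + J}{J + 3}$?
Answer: $\frac{1119364}{9} \approx 1.2437 \cdot 10^{5}$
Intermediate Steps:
$U{\left(h \right)} = h + 3 h^{2}$ ($U{\left(h \right)} = \left(h^{2} + 2 h h\right) + h = \left(h^{2} + 2 h^{2}\right) + h = 3 h^{2} + h = h + 3 h^{2}$)
$B{\left(J \right)} = 2 J + \frac{2 J}{3 + J}$
$\left(B{\left(-12 \right)} + U{\left(11 \right)}\right)^{2} = \left(2 \left(-12\right) \frac{1}{3 - 12} \left(4 - 12\right) + 11 \left(1 + 3 \cdot 11\right)\right)^{2} = \left(2 \left(-12\right) \frac{1}{-9} \left(-8\right) + 11 \left(1 + 33\right)\right)^{2} = \left(2 \left(-12\right) \left(- \frac{1}{9}\right) \left(-8\right) + 11 \cdot 34\right)^{2} = \left(- \frac{64}{3} + 374\right)^{2} = \left(\frac{1058}{3}\right)^{2} = \frac{1119364}{9}$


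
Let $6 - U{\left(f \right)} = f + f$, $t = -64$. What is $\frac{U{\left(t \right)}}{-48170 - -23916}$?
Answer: $- \frac{1}{181} \approx -0.0055249$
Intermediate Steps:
$U{\left(f \right)} = 6 - 2 f$ ($U{\left(f \right)} = 6 - \left(f + f\right) = 6 - 2 f$)
$\frac{U{\left(t \right)}}{-48170 - -23916} = \frac{6 - -128}{-48170 - -23916} = \frac{6 + 128}{-48170 + 23916} = \frac{134}{-24254} = 134 \left(- \frac{1}{24254}\right) = - \frac{1}{181}$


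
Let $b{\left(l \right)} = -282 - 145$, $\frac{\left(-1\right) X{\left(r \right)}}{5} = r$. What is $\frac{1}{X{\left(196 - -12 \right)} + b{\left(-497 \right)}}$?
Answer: $- \frac{1}{1467} \approx -0.00068166$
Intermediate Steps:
$X{\left(r \right)} = - 5 r$
$b{\left(l \right)} = -427$ ($b{\left(l \right)} = -282 - 145 = -427$)
$\frac{1}{X{\left(196 - -12 \right)} + b{\left(-497 \right)}} = \frac{1}{- 5 \left(196 - -12\right) - 427} = \frac{1}{- 5 \left(196 + 12\right) - 427} = \frac{1}{\left(-5\right) 208 - 427} = \frac{1}{-1040 - 427} = \frac{1}{-1467} = - \frac{1}{1467}$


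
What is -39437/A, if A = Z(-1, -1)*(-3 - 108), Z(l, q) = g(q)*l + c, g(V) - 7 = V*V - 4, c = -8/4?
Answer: -39437/666 ≈ -59.215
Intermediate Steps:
c = -2 (c = -8*¼ = -2)
g(V) = 3 + V² (g(V) = 7 + (V*V - 4) = 7 + (V² - 4) = 7 + (-4 + V²) = 3 + V²)
Z(l, q) = -2 + l*(3 + q²) (Z(l, q) = (3 + q²)*l - 2 = l*(3 + q²) - 2 = -2 + l*(3 + q²))
A = 666 (A = (-2 - (3 + (-1)²))*(-3 - 108) = (-2 - (3 + 1))*(-111) = (-2 - 1*4)*(-111) = (-2 - 4)*(-111) = -6*(-111) = 666)
-39437/A = -39437/666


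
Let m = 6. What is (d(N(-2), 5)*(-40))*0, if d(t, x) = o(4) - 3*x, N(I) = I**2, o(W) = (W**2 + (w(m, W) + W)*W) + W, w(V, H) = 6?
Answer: 0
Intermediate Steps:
o(W) = W + W**2 + W*(6 + W) (o(W) = (W**2 + (6 + W)*W) + W = (W**2 + W*(6 + W)) + W = W + W**2 + W*(6 + W))
d(t, x) = 60 - 3*x (d(t, x) = 4*(7 + 2*4) - 3*x = 4*(7 + 8) - 3*x = 4*15 - 3*x = 60 - 3*x)
(d(N(-2), 5)*(-40))*0 = ((60 - 3*5)*(-40))*0 = ((60 - 15)*(-40))*0 = (45*(-40))*0 = -1800*0 = 0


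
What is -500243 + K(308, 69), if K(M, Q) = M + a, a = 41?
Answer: -499894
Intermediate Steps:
K(M, Q) = 41 + M (K(M, Q) = M + 41 = 41 + M)
-500243 + K(308, 69) = -500243 + (41 + 308) = -500243 + 349 = -499894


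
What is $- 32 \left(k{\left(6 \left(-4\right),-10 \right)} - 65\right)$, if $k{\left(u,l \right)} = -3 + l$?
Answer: $2496$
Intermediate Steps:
$- 32 \left(k{\left(6 \left(-4\right),-10 \right)} - 65\right) = - 32 \left(\left(-3 - 10\right) - 65\right) = - 32 \left(-13 - 65\right) = \left(-32\right) \left(-78\right) = 2496$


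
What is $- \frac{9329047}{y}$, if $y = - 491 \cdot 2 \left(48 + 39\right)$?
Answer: $\frac{9329047}{85434} \approx 109.2$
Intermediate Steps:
$y = -85434$ ($y = - 491 \cdot 2 \cdot 87 = \left(-491\right) 174 = -85434$)
$- \frac{9329047}{y} = - \frac{9329047}{-85434} = \left(-9329047\right) \left(- \frac{1}{85434}\right) = \frac{9329047}{85434}$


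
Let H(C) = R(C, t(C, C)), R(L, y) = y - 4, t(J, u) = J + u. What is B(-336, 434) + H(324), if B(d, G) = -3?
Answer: 641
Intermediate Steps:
R(L, y) = -4 + y
H(C) = -4 + 2*C (H(C) = -4 + (C + C) = -4 + 2*C)
B(-336, 434) + H(324) = -3 + (-4 + 2*324) = -3 + (-4 + 648) = -3 + 644 = 641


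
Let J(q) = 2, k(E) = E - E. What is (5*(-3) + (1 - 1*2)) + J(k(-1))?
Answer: -14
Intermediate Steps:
k(E) = 0
(5*(-3) + (1 - 1*2)) + J(k(-1)) = (5*(-3) + (1 - 1*2)) + 2 = (-15 + (1 - 2)) + 2 = (-15 - 1) + 2 = -16 + 2 = -14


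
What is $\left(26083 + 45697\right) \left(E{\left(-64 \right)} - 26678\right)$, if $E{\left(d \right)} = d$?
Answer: $-1919540760$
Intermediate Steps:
$\left(26083 + 45697\right) \left(E{\left(-64 \right)} - 26678\right) = \left(26083 + 45697\right) \left(-64 - 26678\right) = 71780 \left(-26742\right) = -1919540760$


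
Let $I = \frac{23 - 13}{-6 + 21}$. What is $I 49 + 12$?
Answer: $\frac{134}{3} \approx 44.667$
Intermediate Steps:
$I = \frac{2}{3}$ ($I = \frac{10}{15} = 10 \cdot \frac{1}{15} = \frac{2}{3} \approx 0.66667$)
$I 49 + 12 = \frac{2}{3} \cdot 49 + 12 = \frac{98}{3} + 12 = \frac{134}{3}$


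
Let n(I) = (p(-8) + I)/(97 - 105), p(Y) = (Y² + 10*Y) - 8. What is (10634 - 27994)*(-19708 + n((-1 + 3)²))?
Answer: 342087480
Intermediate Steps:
p(Y) = -8 + Y² + 10*Y
n(I) = 3 - I/8 (n(I) = ((-8 + (-8)² + 10*(-8)) + I)/(97 - 105) = ((-8 + 64 - 80) + I)/(-8) = (-24 + I)*(-⅛) = 3 - I/8)
(10634 - 27994)*(-19708 + n((-1 + 3)²)) = (10634 - 27994)*(-19708 + (3 - (-1 + 3)²/8)) = -17360*(-19708 + (3 - ⅛*2²)) = -17360*(-19708 + (3 - ⅛*4)) = -17360*(-19708 + (3 - ½)) = -17360*(-19708 + 5/2) = -17360*(-39411/2) = 342087480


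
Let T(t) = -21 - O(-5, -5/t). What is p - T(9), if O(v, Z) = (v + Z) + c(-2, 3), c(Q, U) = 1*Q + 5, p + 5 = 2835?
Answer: 25636/9 ≈ 2848.4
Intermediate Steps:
p = 2830 (p = -5 + 2835 = 2830)
c(Q, U) = 5 + Q (c(Q, U) = Q + 5 = 5 + Q)
O(v, Z) = 3 + Z + v (O(v, Z) = (v + Z) + (5 - 2) = (Z + v) + 3 = 3 + Z + v)
T(t) = -19 + 5/t (T(t) = -21 - (3 - 5/t - 5) = -21 - (-2 - 5/t) = -21 + (2 + 5/t) = -19 + 5/t)
p - T(9) = 2830 - (-19 + 5/9) = 2830 - 1*(-166/9) = 2830 + 166/9 = 25636/9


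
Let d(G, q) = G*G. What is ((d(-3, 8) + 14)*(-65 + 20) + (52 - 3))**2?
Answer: 972196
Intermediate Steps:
d(G, q) = G**2
((d(-3, 8) + 14)*(-65 + 20) + (52 - 3))**2 = (((-3)**2 + 14)*(-65 + 20) + (52 - 3))**2 = ((9 + 14)*(-45) + 49)**2 = (23*(-45) + 49)**2 = (-1035 + 49)**2 = (-986)**2 = 972196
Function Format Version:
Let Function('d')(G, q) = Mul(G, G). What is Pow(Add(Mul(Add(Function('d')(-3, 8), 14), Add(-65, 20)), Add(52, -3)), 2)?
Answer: 972196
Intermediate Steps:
Function('d')(G, q) = Pow(G, 2)
Pow(Add(Mul(Add(Function('d')(-3, 8), 14), Add(-65, 20)), Add(52, -3)), 2) = Pow(Add(Mul(Add(Pow(-3, 2), 14), Add(-65, 20)), Add(52, -3)), 2) = Pow(Add(Mul(Add(9, 14), -45), 49), 2) = Pow(Add(Mul(23, -45), 49), 2) = Pow(Add(-1035, 49), 2) = Pow(-986, 2) = 972196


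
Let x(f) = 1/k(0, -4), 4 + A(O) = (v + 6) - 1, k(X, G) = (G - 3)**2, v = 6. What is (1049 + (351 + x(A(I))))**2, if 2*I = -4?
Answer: 4706097201/2401 ≈ 1.9601e+6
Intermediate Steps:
I = -2 (I = (1/2)*(-4) = -2)
k(X, G) = (-3 + G)**2
A(O) = 7 (A(O) = -4 + ((6 + 6) - 1) = -4 + (12 - 1) = -4 + 11 = 7)
x(f) = 1/49 (x(f) = 1/((-3 - 4)**2) = 1/((-7)**2) = 1/49)
(1049 + (351 + x(A(I))))**2 = (1049 + (351 + 1/49))**2 = (1049 + 17200/49)**2 = (68601/49)**2 = 4706097201/2401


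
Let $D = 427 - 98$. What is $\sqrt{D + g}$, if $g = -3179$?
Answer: $5 i \sqrt{114} \approx 53.385 i$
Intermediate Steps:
$D = 329$
$\sqrt{D + g} = \sqrt{329 - 3179} = \sqrt{-2850} = 5 i \sqrt{114}$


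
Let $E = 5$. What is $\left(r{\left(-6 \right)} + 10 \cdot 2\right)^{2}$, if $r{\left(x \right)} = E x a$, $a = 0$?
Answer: $400$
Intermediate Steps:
$r{\left(x \right)} = 0$ ($r{\left(x \right)} = 5 x 0 = 0$)
$\left(r{\left(-6 \right)} + 10 \cdot 2\right)^{2} = \left(0 + 10 \cdot 2\right)^{2} = \left(0 + 20\right)^{2} = 20^{2} = 400$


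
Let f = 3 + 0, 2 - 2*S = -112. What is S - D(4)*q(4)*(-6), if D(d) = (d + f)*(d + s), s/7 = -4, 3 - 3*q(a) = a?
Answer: 393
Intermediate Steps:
q(a) = 1 - a/3
S = 57 (S = 1 - 1/2*(-112) = 1 + 56 = 57)
s = -28 (s = 7*(-4) = -28)
f = 3
D(d) = (-28 + d)*(3 + d) (D(d) = (d + 3)*(d - 28) = (3 + d)*(-28 + d) = (-28 + d)*(3 + d))
S - D(4)*q(4)*(-6) = 57 - (-84 + 4**2 - 25*4)*(1 - 1/3*4)*(-6) = 57 - (-84 + 16 - 100)*(1 - 4/3)*(-6) = 57 - (-168*(-1/3))*(-6) = 57 - 56*(-6) = 57 - 1*(-336) = 57 + 336 = 393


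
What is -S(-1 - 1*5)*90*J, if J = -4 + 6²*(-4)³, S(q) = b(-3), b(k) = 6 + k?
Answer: 623160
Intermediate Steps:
S(q) = 3 (S(q) = 6 - 3 = 3)
J = -2308 (J = -4 + 36*(-64) = -4 - 2304 = -2308)
-S(-1 - 1*5)*90*J = -3*90*(-2308) = -270*(-2308) = -1*(-623160) = 623160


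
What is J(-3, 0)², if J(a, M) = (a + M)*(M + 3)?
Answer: 81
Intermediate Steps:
J(a, M) = (3 + M)*(M + a) (J(a, M) = (M + a)*(3 + M) = (3 + M)*(M + a))
J(-3, 0)² = (0² + 3*0 + 3*(-3) + 0*(-3))² = (0 + 0 - 9 + 0)² = (-9)² = 81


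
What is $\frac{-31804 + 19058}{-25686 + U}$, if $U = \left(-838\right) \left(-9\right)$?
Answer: $\frac{6373}{9072} \approx 0.70249$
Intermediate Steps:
$U = 7542$
$\frac{-31804 + 19058}{-25686 + U} = \frac{-31804 + 19058}{-25686 + 7542} = - \frac{12746}{-18144} = \left(-12746\right) \left(- \frac{1}{18144}\right) = \frac{6373}{9072}$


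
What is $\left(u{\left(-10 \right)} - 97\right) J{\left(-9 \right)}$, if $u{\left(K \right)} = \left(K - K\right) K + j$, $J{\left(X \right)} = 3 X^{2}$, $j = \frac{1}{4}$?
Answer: $- \frac{94041}{4} \approx -23510.0$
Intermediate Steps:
$j = \frac{1}{4} \approx 0.25$
$u{\left(K \right)} = \frac{1}{4}$ ($u{\left(K \right)} = \left(K - K\right) K + \frac{1}{4} = 0 K + \frac{1}{4} = 0 + \frac{1}{4} = \frac{1}{4}$)
$\left(u{\left(-10 \right)} - 97\right) J{\left(-9 \right)} = \left(\frac{1}{4} - 97\right) 3 \left(-9\right)^{2} = - \frac{387 \cdot 3 \cdot 81}{4} = \left(- \frac{387}{4}\right) 243 = - \frac{94041}{4}$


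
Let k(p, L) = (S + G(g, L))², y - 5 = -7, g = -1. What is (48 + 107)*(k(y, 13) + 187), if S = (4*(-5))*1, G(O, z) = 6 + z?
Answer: 29140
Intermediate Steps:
S = -20 (S = -20*1 = -20)
y = -2 (y = 5 - 7 = -2)
k(p, L) = (-14 + L)² (k(p, L) = (-20 + (6 + L))² = (-14 + L)²)
(48 + 107)*(k(y, 13) + 187) = (48 + 107)*((-14 + 13)² + 187) = 155*((-1)² + 187) = 155*(1 + 187) = 155*188 = 29140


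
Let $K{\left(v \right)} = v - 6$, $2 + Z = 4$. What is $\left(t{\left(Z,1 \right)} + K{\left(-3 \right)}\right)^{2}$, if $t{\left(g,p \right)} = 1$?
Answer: $64$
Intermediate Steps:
$Z = 2$ ($Z = -2 + 4 = 2$)
$K{\left(v \right)} = -6 + v$ ($K{\left(v \right)} = v - 6 = -6 + v$)
$\left(t{\left(Z,1 \right)} + K{\left(-3 \right)}\right)^{2} = \left(1 - 9\right)^{2} = \left(-8\right)^{2} = 64$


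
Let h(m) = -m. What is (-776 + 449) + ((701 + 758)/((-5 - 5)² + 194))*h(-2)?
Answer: -46610/147 ≈ -317.07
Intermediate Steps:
(-776 + 449) + ((701 + 758)/((-5 - 5)² + 194))*h(-2) = (-776 + 449) + ((701 + 758)/((-5 - 5)² + 194))*(-1*(-2)) = -327 + (1459/((-10)² + 194))*2 = -327 + (1459/(100 + 194))*2 = -327 + (1459/294)*2 = -327 + 1459/147 = -46610/147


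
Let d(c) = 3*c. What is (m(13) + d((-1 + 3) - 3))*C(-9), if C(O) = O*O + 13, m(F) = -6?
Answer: -846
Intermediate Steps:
C(O) = 13 + O² (C(O) = O² + 13 = 13 + O²)
(m(13) + d((-1 + 3) - 3))*C(-9) = (-6 + 3*((-1 + 3) - 3))*(13 + (-9)²) = (-6 + 3*(2 - 3))*(13 + 81) = (-6 + 3*(-1))*94 = (-6 - 3)*94 = -9*94 = -846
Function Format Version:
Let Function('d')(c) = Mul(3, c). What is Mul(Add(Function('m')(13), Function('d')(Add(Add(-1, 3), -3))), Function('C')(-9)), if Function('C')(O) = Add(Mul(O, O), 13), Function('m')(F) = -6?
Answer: -846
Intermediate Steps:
Function('C')(O) = Add(13, Pow(O, 2)) (Function('C')(O) = Add(Pow(O, 2), 13) = Add(13, Pow(O, 2)))
Mul(Add(Function('m')(13), Function('d')(Add(Add(-1, 3), -3))), Function('C')(-9)) = Mul(Add(-6, Mul(3, Add(Add(-1, 3), -3))), Add(13, Pow(-9, 2))) = Mul(Add(-6, Mul(3, Add(2, -3))), Add(13, 81)) = Mul(Add(-6, Mul(3, -1)), 94) = Mul(Add(-6, -3), 94) = Mul(-9, 94) = -846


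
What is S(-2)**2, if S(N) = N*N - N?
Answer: 36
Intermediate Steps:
S(N) = N**2 - N
S(-2)**2 = (-2*(-1 - 2))**2 = (-2*(-3))**2 = 6**2 = 36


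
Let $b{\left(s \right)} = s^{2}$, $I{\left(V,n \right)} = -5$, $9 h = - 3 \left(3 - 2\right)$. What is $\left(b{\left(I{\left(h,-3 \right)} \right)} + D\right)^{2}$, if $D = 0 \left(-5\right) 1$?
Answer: $625$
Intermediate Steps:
$h = - \frac{1}{3}$ ($h = \frac{\left(-3\right) \left(3 - 2\right)}{9} = \frac{\left(-3\right) 1}{9} = \frac{1}{9} \left(-3\right) = - \frac{1}{3} \approx -0.33333$)
$D = 0$ ($D = 0 \cdot 1 = 0$)
$\left(b{\left(I{\left(h,-3 \right)} \right)} + D\right)^{2} = \left(\left(-5\right)^{2} + 0\right)^{2} = \left(25 + 0\right)^{2} = 25^{2} = 625$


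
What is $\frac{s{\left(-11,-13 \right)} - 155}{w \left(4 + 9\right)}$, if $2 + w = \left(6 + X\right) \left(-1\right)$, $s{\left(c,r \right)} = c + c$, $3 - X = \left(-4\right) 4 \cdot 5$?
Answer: $\frac{177}{1183} \approx 0.14962$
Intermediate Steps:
$X = 83$ ($X = 3 - \left(-4\right) 4 \cdot 5 = 3 - \left(-16\right) 5 = 3 - -80 = 3 + 80 = 83$)
$s{\left(c,r \right)} = 2 c$
$w = -91$ ($w = -2 + \left(6 + 83\right) \left(-1\right) = -2 + 89 \left(-1\right) = -2 - 89 = -91$)
$\frac{s{\left(-11,-13 \right)} - 155}{w \left(4 + 9\right)} = \frac{2 \left(-11\right) - 155}{\left(-91\right) \left(4 + 9\right)} = \frac{-22 - 155}{\left(-91\right) 13} = \frac{1}{-1183} \left(-177\right) = \left(- \frac{1}{1183}\right) \left(-177\right) = \frac{177}{1183}$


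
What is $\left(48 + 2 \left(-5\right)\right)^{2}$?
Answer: $1444$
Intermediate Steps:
$\left(48 + 2 \left(-5\right)\right)^{2} = \left(48 - 10\right)^{2} = 38^{2} = 1444$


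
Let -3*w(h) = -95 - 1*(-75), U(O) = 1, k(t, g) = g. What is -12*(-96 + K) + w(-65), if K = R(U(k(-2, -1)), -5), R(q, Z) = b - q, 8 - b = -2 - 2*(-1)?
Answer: 3224/3 ≈ 1074.7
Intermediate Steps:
b = 8 (b = 8 - (-2 - 2*(-1)) = 8 - (-2 + 2) = 8 - 1*0 = 8 + 0 = 8)
R(q, Z) = 8 - q
K = 7 (K = 8 - 1*1 = 8 - 1 = 7)
w(h) = 20/3 (w(h) = -(-95 - 1*(-75))/3 = -(-95 + 75)/3 = -1/3*(-20) = 20/3)
-12*(-96 + K) + w(-65) = -12*(-96 + 7) + 20/3 = -12*(-89) + 20/3 = 1068 + 20/3 = 3224/3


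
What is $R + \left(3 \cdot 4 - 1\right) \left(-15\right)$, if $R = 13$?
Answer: $-152$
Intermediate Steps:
$R + \left(3 \cdot 4 - 1\right) \left(-15\right) = 13 + \left(3 \cdot 4 - 1\right) \left(-15\right) = 13 + \left(12 - 1\right) \left(-15\right) = 13 + 11 \left(-15\right) = 13 - 165 = -152$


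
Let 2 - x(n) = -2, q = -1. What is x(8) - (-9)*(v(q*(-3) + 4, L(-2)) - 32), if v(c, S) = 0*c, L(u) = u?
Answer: -284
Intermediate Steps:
x(n) = 4 (x(n) = 2 - 1*(-2) = 2 + 2 = 4)
v(c, S) = 0
x(8) - (-9)*(v(q*(-3) + 4, L(-2)) - 32) = 4 - (-9)*(0 - 32) = 4 - (-9)*(-32) = 4 - 1*288 = 4 - 288 = -284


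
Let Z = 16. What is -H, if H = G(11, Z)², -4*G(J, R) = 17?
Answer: -289/16 ≈ -18.063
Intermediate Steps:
G(J, R) = -17/4 (G(J, R) = -¼*17 = -17/4)
H = 289/16 (H = (-17/4)² = 289/16 ≈ 18.063)
-H = -1*289/16 = -289/16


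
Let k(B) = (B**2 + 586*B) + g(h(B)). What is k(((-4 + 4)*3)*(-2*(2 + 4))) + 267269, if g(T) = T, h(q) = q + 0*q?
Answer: 267269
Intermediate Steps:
h(q) = q (h(q) = q + 0 = q)
k(B) = B**2 + 587*B (k(B) = (B**2 + 586*B) + B = B**2 + 587*B)
k(((-4 + 4)*3)*(-2*(2 + 4))) + 267269 = (((-4 + 4)*3)*(-2*(2 + 4)))*(587 + ((-4 + 4)*3)*(-2*(2 + 4))) + 267269 = ((0*3)*(-2*6))*(587 + (0*3)*(-2*6)) + 267269 = (0*(-12))*(587 + 0*(-12)) + 267269 = 0*(587 + 0) + 267269 = 0*587 + 267269 = 0 + 267269 = 267269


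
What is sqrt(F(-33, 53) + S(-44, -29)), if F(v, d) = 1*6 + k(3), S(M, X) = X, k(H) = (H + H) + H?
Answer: I*sqrt(14) ≈ 3.7417*I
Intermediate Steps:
k(H) = 3*H (k(H) = 2*H + H = 3*H)
F(v, d) = 15 (F(v, d) = 1*6 + 3*3 = 6 + 9 = 15)
sqrt(F(-33, 53) + S(-44, -29)) = sqrt(15 - 29) = sqrt(-14) = I*sqrt(14)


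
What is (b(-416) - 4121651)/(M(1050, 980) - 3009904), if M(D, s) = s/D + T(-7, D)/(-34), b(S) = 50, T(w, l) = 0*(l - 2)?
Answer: 61824015/45148546 ≈ 1.3693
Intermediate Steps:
T(w, l) = 0 (T(w, l) = 0*(-2 + l) = 0)
M(D, s) = s/D (M(D, s) = s/D + 0/(-34) = s/D + 0*(-1/34) = s/D + 0 = s/D)
(b(-416) - 4121651)/(M(1050, 980) - 3009904) = (50 - 4121651)/(980/1050 - 3009904) = -4121601/(980*(1/1050) - 3009904) = -4121601/(14/15 - 3009904) = -4121601/(-45148546/15) = -4121601*(-15/45148546) = 61824015/45148546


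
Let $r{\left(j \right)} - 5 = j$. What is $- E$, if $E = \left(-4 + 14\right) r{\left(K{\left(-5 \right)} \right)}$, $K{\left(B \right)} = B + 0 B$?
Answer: $0$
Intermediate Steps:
$K{\left(B \right)} = B$ ($K{\left(B \right)} = B + 0 = B$)
$r{\left(j \right)} = 5 + j$
$E = 0$ ($E = \left(-4 + 14\right) \left(5 - 5\right) = 10 \cdot 0 = 0$)
$- E = \left(-1\right) 0 = 0$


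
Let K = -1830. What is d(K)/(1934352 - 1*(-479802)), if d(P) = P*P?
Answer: 558150/402359 ≈ 1.3872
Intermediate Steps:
d(P) = P²
d(K)/(1934352 - 1*(-479802)) = (-1830)²/(1934352 - 1*(-479802)) = 3348900/(1934352 + 479802) = 3348900/2414154 = 3348900*(1/2414154) = 558150/402359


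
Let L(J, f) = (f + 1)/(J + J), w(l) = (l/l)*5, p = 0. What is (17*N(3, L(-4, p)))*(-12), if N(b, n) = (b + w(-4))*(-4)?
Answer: 6528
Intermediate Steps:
w(l) = 5 (w(l) = 1*5 = 5)
L(J, f) = (1 + f)/(2*J) (L(J, f) = (1 + f)/((2*J)) = (1 + f)*(1/(2*J)) = (1 + f)/(2*J))
N(b, n) = -20 - 4*b (N(b, n) = (b + 5)*(-4) = (5 + b)*(-4) = -20 - 4*b)
(17*N(3, L(-4, p)))*(-12) = (17*(-20 - 4*3))*(-12) = (17*(-20 - 12))*(-12) = (17*(-32))*(-12) = -544*(-12) = 6528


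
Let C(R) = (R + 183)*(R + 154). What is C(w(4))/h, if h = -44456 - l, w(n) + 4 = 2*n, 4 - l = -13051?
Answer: -1738/3383 ≈ -0.51375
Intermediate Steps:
l = 13055 (l = 4 - 1*(-13051) = 4 + 13051 = 13055)
w(n) = -4 + 2*n
C(R) = (154 + R)*(183 + R) (C(R) = (183 + R)*(154 + R) = (154 + R)*(183 + R))
h = -57511 (h = -44456 - 1*13055 = -44456 - 13055 = -57511)
C(w(4))/h = (28182 + (-4 + 2*4)**2 + 337*(-4 + 2*4))/(-57511) = (28182 + (-4 + 8)**2 + 337*(-4 + 8))*(-1/57511) = (28182 + 4**2 + 337*4)*(-1/57511) = (28182 + 16 + 1348)*(-1/57511) = 29546*(-1/57511) = -1738/3383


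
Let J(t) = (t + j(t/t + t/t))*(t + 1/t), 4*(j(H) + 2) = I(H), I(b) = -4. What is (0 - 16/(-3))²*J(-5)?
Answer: 53248/45 ≈ 1183.3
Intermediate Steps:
j(H) = -3 (j(H) = -2 + (¼)*(-4) = -2 - 1 = -3)
J(t) = (-3 + t)*(t + 1/t) (J(t) = (t - 3)*(t + 1/t) = (-3 + t)*(t + 1/t))
(0 - 16/(-3))²*J(-5) = (0 - 16/(-3))²*(1 + (-5)² - 3*(-5) - 3/(-5)) = (0 - 16*(-⅓))²*(1 + 25 + 15 - 3*(-⅕)) = (0 + 16/3)²*(1 + 25 + 15 + ⅗) = (16/3)²*(208/5) = (256/9)*(208/5) = 53248/45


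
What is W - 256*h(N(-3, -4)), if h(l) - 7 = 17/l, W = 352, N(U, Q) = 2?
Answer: -3616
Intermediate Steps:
h(l) = 7 + 17/l
W - 256*h(N(-3, -4)) = 352 - 256*(7 + 17/2) = 352 - 256*31/2 = 352 - 3968 = -3616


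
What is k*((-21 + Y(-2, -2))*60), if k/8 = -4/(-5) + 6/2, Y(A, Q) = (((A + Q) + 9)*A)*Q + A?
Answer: -5472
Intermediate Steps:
Y(A, Q) = A + A*Q*(9 + A + Q) (Y(A, Q) = ((9 + A + Q)*A)*Q + A = (A*(9 + A + Q))*Q + A = A*Q*(9 + A + Q) + A = A + A*Q*(9 + A + Q))
k = 152/5 (k = 8*(-4/(-5) + 6/2) = 8*(-4*(-1/5) + 6*(1/2)) = 8*(4/5 + 3) = 8*(19/5) = 152/5 ≈ 30.400)
k*((-21 + Y(-2, -2))*60) = 152*((-21 - 2*(1 + (-2)**2 + 9*(-2) - 2*(-2)))*60)/5 = 152*((-21 - 2*(1 + 4 - 18 + 4))*60)/5 = 152*((-21 - 2*(-9))*60)/5 = 152*((-21 + 18)*60)/5 = 152*(-3*60)/5 = (152/5)*(-180) = -5472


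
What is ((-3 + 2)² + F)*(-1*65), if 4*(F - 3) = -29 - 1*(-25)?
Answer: -195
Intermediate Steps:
F = 2 (F = 3 + (-29 - 1*(-25))/4 = 3 + (-29 + 25)/4 = 3 + (¼)*(-4) = 3 - 1 = 2)
((-3 + 2)² + F)*(-1*65) = ((-3 + 2)² + 2)*(-1*65) = ((-1)² + 2)*(-65) = (1 + 2)*(-65) = 3*(-65) = -195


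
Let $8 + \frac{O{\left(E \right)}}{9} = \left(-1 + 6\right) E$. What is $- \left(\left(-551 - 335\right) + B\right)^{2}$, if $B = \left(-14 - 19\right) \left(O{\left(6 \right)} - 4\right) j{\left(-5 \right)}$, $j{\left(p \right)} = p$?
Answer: $-968703376$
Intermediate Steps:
$O{\left(E \right)} = -72 + 45 E$ ($O{\left(E \right)} = -72 + 9 \left(-1 + 6\right) E = -72 + 9 \cdot 5 E = -72 + 45 E$)
$B = 32010$ ($B = \left(-14 - 19\right) \left(\left(-72 + 45 \cdot 6\right) - 4\right) \left(-5\right) = - 33 \left(\left(-72 + 270\right) - 4\right) \left(-5\right) = - 33 \left(198 - 4\right) \left(-5\right) = \left(-33\right) 194 \left(-5\right) = \left(-6402\right) \left(-5\right) = 32010$)
$- \left(\left(-551 - 335\right) + B\right)^{2} = - \left(\left(-551 - 335\right) + 32010\right)^{2} = - \left(-886 + 32010\right)^{2} = - 31124^{2} = \left(-1\right) 968703376 = -968703376$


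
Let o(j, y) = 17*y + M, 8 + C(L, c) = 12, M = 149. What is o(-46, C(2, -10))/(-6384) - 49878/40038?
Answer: -7788319/6085776 ≈ -1.2798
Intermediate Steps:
C(L, c) = 4 (C(L, c) = -8 + 12 = 4)
o(j, y) = 149 + 17*y (o(j, y) = 17*y + 149 = 149 + 17*y)
o(-46, C(2, -10))/(-6384) - 49878/40038 = (149 + 17*4)/(-6384) - 49878/40038 = (149 + 68)*(-1/6384) - 49878*1/40038 = 217*(-1/6384) - 8313/6673 = -31/912 - 8313/6673 = -7788319/6085776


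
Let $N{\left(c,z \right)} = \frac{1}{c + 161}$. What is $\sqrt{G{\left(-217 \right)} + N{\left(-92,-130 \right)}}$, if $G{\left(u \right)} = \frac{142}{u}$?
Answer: $\frac{i \sqrt{143456313}}{14973} \approx 0.79993 i$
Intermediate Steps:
$N{\left(c,z \right)} = \frac{1}{161 + c}$
$\sqrt{G{\left(-217 \right)} + N{\left(-92,-130 \right)}} = \sqrt{\frac{142}{-217} + \frac{1}{161 - 92}} = \sqrt{142 \left(- \frac{1}{217}\right) + \frac{1}{69}} = \sqrt{- \frac{142}{217} + \frac{1}{69}} = \sqrt{- \frac{9581}{14973}} = \frac{i \sqrt{143456313}}{14973}$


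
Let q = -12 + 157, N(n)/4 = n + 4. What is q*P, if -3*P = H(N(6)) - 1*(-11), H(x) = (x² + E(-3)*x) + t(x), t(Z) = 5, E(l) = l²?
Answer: -286520/3 ≈ -95507.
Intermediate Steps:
N(n) = 16 + 4*n (N(n) = 4*(n + 4) = 4*(4 + n) = 16 + 4*n)
q = 145
H(x) = 5 + x² + 9*x (H(x) = (x² + (-3)²*x) + 5 = (x² + 9*x) + 5 = 5 + x² + 9*x)
P = -1976/3 (P = -((5 + (16 + 4*6)² + 9*(16 + 4*6)) - 1*(-11))/3 = -((5 + (16 + 24)² + 9*(16 + 24)) + 11)/3 = -((5 + 40² + 9*40) + 11)/3 = -((5 + 1600 + 360) + 11)/3 = -(1965 + 11)/3 = -⅓*1976 = -1976/3 ≈ -658.67)
q*P = 145*(-1976/3) = -286520/3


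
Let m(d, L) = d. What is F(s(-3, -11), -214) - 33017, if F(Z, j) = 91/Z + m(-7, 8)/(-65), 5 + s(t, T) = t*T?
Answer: -8583547/260 ≈ -33014.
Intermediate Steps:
s(t, T) = -5 + T*t (s(t, T) = -5 + t*T = -5 + T*t)
F(Z, j) = 7/65 + 91/Z (F(Z, j) = 91/Z - 7/(-65) = 91/Z - 7*(-1/65) = 91/Z + 7/65 = 7/65 + 91/Z)
F(s(-3, -11), -214) - 33017 = (7/65 + 91/(-5 - 11*(-3))) - 33017 = (7/65 + 91/(-5 + 33)) - 33017 = (7/65 + 91/28) - 33017 = (7/65 + 91*(1/28)) - 33017 = (7/65 + 13/4) - 33017 = 873/260 - 33017 = -8583547/260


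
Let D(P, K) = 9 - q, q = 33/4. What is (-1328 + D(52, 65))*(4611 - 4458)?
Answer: -812277/4 ≈ -2.0307e+5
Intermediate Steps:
q = 33/4 (q = 33*(¼) = 33/4 ≈ 8.2500)
D(P, K) = ¾ (D(P, K) = 9 - 1*33/4 = 9 - 33/4 = ¾)
(-1328 + D(52, 65))*(4611 - 4458) = (-1328 + ¾)*(4611 - 4458) = -5309/4*153 = -812277/4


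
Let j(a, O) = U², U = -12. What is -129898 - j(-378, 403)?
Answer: -130042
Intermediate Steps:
j(a, O) = 144 (j(a, O) = (-12)² = 144)
-129898 - j(-378, 403) = -129898 - 1*144 = -129898 - 144 = -130042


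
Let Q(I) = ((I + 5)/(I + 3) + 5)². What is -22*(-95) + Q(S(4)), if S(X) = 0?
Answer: 19210/9 ≈ 2134.4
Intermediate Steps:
Q(I) = (5 + (5 + I)/(3 + I))² (Q(I) = ((5 + I)/(3 + I) + 5)² = (5 + (5 + I)/(3 + I))²)
-22*(-95) + Q(S(4)) = -22*(-95) + 4*(10 + 3*0)²/(3 + 0)² = 2090 + 4*(10 + 0)²/3² = 2090 + 4*(⅑)*10² = 2090 + 4*(⅑)*100 = 2090 + 400/9 = 19210/9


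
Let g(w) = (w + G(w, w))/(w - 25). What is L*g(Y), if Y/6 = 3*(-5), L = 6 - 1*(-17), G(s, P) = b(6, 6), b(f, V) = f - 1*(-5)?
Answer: 79/5 ≈ 15.800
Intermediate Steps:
b(f, V) = 5 + f (b(f, V) = f + 5 = 5 + f)
G(s, P) = 11 (G(s, P) = 5 + 6 = 11)
L = 23 (L = 6 + 17 = 23)
Y = -90 (Y = 6*(3*(-5)) = 6*(-15) = -90)
g(w) = (11 + w)/(-25 + w) (g(w) = (w + 11)/(w - 25) = (11 + w)/(-25 + w))
L*g(Y) = 23*((11 - 90)/(-25 - 90)) = 23*(-79/(-115)) = 23*(-1/115*(-79)) = 23*(79/115) = 79/5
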